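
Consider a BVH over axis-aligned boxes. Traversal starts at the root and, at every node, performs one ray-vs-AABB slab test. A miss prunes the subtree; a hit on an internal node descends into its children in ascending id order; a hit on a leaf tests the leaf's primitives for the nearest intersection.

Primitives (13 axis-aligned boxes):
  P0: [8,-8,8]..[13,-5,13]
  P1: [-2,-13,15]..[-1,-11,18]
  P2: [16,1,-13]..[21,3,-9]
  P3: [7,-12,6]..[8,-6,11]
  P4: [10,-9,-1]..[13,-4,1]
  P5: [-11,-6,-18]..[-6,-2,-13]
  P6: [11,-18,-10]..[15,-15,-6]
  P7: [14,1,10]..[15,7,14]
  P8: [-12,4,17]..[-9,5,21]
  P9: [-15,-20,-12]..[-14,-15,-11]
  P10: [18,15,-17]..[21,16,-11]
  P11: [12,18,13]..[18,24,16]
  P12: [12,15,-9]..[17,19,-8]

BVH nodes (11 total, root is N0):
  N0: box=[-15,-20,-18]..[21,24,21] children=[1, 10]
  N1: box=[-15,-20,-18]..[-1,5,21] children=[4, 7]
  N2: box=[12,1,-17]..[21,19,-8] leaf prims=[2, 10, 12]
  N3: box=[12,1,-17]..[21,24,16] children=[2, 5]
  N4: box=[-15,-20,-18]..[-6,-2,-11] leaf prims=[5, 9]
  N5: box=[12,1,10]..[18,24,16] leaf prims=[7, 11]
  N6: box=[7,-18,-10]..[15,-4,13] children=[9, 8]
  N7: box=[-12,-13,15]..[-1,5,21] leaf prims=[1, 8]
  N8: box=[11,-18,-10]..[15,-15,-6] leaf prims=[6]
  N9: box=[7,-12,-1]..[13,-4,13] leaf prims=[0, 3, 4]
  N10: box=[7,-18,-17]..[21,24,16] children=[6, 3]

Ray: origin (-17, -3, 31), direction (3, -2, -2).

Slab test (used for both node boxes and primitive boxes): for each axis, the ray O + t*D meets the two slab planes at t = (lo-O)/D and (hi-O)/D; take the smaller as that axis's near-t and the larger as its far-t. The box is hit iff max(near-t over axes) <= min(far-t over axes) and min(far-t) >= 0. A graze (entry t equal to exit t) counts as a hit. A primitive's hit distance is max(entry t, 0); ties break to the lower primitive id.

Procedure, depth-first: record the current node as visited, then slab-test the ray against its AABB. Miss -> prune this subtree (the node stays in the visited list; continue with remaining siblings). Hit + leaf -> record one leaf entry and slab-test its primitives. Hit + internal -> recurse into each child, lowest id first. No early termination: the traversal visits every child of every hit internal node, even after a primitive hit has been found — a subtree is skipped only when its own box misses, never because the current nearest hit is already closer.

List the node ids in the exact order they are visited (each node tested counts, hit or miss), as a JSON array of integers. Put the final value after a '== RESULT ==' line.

Trace the traversal:
N0 x:[2/3,38/3] y:[-27/2,17/2] z:[5,49/2] -> hit [5,17/2], descend [1, 10]
  N1 x:[2/3,16/3] y:[-4,17/2] z:[5,49/2] -> hit [5,16/3], descend [4, 7]
    N4 x:[2/3,11/3] y:[-1/2,17/2] z:[21,49/2] -> miss, prune
    N7 x:[5/3,16/3] y:[-4,5] z:[5,8] -> hit [5,5] leaf, test {P1(miss), P8(miss)}
  N10 x:[8,38/3] y:[-27/2,15/2] z:[15/2,24] -> miss, prune

order=[0, 1, 4, 7, 10]  |boxes|=5  |leaves|=1  hit=miss

== RESULT ==
[0, 1, 4, 7, 10]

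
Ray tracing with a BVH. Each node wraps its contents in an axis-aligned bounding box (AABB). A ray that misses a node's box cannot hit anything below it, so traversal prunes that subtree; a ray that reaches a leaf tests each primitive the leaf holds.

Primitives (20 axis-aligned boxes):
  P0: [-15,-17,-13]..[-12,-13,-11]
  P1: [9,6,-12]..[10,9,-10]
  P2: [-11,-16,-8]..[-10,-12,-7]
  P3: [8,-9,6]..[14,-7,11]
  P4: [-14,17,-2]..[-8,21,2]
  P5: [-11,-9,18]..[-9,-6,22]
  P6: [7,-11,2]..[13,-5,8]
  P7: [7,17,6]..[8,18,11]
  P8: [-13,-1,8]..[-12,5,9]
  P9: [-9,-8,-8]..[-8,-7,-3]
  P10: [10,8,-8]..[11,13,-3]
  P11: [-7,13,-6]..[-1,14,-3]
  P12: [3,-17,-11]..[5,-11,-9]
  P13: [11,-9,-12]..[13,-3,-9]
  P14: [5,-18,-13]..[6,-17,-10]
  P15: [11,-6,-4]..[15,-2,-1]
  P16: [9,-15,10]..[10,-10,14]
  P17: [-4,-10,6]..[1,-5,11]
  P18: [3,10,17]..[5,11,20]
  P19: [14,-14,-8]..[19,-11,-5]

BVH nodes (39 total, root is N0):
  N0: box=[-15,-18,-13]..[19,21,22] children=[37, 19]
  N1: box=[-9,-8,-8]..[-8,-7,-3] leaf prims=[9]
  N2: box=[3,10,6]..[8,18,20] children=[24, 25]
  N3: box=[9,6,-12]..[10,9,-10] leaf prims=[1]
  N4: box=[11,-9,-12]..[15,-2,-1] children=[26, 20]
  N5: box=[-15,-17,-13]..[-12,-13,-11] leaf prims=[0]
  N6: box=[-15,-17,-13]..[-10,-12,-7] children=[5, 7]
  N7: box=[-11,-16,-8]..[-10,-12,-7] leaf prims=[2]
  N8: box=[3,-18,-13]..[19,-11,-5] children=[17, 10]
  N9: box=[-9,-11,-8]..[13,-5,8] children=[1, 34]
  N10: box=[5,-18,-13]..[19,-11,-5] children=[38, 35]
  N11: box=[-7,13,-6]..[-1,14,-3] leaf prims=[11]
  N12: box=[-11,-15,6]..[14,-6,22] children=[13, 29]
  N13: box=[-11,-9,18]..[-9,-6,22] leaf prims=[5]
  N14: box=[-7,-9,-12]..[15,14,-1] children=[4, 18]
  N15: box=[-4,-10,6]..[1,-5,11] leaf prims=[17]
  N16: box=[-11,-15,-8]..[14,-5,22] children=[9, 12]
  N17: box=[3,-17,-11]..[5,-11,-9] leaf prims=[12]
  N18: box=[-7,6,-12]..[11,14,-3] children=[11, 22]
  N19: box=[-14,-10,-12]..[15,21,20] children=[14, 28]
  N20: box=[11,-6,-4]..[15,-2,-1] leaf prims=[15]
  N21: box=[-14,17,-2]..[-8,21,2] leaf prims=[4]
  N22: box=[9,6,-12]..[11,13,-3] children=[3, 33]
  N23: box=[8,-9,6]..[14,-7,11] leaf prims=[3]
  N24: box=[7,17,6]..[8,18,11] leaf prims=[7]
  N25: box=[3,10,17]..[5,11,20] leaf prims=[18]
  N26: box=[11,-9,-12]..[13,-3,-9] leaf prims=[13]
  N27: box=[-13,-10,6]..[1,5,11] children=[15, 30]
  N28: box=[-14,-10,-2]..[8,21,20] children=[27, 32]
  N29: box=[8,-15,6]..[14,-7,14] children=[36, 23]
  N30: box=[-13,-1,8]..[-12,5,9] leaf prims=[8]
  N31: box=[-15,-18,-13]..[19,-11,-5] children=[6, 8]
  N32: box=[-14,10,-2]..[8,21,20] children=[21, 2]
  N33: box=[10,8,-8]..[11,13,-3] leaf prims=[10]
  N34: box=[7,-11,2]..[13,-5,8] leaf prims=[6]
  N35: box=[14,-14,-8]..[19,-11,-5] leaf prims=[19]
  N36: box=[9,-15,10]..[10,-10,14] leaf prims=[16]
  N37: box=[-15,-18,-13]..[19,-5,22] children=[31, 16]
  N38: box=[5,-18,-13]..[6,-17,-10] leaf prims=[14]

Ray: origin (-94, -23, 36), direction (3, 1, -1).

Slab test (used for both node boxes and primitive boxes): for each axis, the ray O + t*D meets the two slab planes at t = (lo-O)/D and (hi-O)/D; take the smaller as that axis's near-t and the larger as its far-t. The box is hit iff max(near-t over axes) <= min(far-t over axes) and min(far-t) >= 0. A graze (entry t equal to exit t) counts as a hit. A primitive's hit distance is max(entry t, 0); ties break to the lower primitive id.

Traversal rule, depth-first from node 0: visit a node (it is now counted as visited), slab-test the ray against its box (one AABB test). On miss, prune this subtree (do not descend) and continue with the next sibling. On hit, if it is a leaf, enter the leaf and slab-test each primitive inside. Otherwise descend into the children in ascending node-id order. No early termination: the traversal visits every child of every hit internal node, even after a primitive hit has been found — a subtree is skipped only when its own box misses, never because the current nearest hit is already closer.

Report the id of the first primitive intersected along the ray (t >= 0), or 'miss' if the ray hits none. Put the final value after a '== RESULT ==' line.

Walk:
N0 x:[79/3,113/3] y:[5,44] z:[14,49] -> hit [79/3,113/3], descend [19, 37]
  N19 x:[80/3,109/3] y:[13,44] z:[16,48] -> hit [80/3,109/3], descend [14, 28]
    N14 x:[29,109/3] y:[14,37] z:[37,48] -> miss, prune
    N28 x:[80/3,34] y:[13,44] z:[16,38] -> hit [80/3,34], descend [27, 32]
      N27 x:[27,95/3] y:[13,28] z:[25,30] -> hit [27,28], descend [15, 30]
        N15 x:[30,95/3] y:[13,18] z:[25,30] -> miss, prune
        N30 x:[27,82/3] y:[22,28] z:[27,28] -> hit [27,82/3] leaf, test {P8@t=27}
      N32 x:[80/3,34] y:[33,44] z:[16,38] -> hit [33,34], descend [2, 21]
        N2 x:[97/3,34] y:[33,41] z:[16,30] -> miss, prune
        N21 x:[80/3,86/3] y:[40,44] z:[34,38] -> miss, prune
  N37 x:[79/3,113/3] y:[5,18] z:[14,49] -> miss, prune

11 AABB tests over nodes [0, 19, 14, 28, 27, 15, 30, 32, 2, 21, 37]; 1 leaf entered; closest P8.

== RESULT ==
8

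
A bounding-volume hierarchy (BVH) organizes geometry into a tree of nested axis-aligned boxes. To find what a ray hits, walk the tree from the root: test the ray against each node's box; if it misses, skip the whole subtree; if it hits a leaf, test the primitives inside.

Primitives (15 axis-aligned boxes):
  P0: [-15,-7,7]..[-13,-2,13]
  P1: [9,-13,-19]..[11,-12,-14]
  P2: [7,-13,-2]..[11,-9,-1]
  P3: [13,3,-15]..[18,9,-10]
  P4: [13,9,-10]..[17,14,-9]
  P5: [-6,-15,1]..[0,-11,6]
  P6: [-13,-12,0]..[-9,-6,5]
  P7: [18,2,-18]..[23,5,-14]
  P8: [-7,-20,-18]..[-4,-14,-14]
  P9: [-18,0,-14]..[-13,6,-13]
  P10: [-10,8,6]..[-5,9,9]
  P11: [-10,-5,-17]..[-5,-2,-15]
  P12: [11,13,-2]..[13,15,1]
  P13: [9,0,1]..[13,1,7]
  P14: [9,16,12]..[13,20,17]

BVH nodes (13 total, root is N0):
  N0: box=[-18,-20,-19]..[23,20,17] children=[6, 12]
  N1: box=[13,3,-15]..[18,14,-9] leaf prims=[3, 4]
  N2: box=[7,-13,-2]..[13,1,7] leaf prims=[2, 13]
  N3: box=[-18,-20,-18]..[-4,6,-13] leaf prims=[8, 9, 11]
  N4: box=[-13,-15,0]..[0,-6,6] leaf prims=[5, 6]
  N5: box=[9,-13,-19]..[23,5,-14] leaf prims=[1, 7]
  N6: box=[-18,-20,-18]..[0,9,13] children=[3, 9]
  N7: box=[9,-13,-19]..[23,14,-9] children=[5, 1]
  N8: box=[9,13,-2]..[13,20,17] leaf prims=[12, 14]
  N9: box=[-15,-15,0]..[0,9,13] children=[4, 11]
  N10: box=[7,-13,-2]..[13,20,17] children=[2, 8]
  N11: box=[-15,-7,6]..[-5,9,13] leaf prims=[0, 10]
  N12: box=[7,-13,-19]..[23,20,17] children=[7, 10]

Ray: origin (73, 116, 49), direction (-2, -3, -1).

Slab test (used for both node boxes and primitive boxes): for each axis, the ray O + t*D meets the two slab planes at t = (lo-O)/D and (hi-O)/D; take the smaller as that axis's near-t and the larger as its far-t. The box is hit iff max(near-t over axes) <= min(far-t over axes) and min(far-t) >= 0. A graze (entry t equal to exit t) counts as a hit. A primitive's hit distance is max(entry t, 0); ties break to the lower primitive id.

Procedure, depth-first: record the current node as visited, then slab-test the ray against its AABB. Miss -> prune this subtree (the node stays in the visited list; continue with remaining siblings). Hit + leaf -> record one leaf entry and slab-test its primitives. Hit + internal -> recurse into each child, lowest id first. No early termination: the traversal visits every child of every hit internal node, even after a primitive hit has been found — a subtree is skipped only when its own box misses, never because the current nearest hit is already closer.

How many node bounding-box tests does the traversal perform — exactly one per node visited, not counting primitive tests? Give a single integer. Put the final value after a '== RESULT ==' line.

Walk:
N0 x:[25,91/2] y:[32,136/3] z:[32,68] -> hit [32,136/3], descend [6, 12]
  N6 x:[73/2,91/2] y:[107/3,136/3] z:[36,67] -> hit [73/2,136/3], descend [3, 9]
    N3 x:[77/2,91/2] y:[110/3,136/3] z:[62,67] -> miss, prune
    N9 x:[73/2,44] y:[107/3,131/3] z:[36,49] -> hit [73/2,131/3], descend [4, 11]
      N4 x:[73/2,43] y:[122/3,131/3] z:[43,49] -> hit [43,43] leaf, test {P5(miss), P6(miss)}
      N11 x:[39,44] y:[107/3,41] z:[36,43] -> hit [39,41] leaf, test {P0(miss), P10(miss)}
  N12 x:[25,33] y:[32,43] z:[32,68] -> hit [32,33], descend [7, 10]
    N7 x:[25,32] y:[34,43] z:[58,68] -> miss, prune
    N10 x:[30,33] y:[32,43] z:[32,51] -> hit [32,33], descend [2, 8]
      N2 x:[30,33] y:[115/3,43] z:[42,51] -> miss, prune
      N8 x:[30,32] y:[32,103/3] z:[32,51] -> hit [32,32] leaf, test {P12(miss), P14@t=32}

order=[0, 6, 3, 9, 4, 11, 12, 7, 10, 2, 8]  |boxes|=11  |leaves|=3  hit=P14

== RESULT ==
11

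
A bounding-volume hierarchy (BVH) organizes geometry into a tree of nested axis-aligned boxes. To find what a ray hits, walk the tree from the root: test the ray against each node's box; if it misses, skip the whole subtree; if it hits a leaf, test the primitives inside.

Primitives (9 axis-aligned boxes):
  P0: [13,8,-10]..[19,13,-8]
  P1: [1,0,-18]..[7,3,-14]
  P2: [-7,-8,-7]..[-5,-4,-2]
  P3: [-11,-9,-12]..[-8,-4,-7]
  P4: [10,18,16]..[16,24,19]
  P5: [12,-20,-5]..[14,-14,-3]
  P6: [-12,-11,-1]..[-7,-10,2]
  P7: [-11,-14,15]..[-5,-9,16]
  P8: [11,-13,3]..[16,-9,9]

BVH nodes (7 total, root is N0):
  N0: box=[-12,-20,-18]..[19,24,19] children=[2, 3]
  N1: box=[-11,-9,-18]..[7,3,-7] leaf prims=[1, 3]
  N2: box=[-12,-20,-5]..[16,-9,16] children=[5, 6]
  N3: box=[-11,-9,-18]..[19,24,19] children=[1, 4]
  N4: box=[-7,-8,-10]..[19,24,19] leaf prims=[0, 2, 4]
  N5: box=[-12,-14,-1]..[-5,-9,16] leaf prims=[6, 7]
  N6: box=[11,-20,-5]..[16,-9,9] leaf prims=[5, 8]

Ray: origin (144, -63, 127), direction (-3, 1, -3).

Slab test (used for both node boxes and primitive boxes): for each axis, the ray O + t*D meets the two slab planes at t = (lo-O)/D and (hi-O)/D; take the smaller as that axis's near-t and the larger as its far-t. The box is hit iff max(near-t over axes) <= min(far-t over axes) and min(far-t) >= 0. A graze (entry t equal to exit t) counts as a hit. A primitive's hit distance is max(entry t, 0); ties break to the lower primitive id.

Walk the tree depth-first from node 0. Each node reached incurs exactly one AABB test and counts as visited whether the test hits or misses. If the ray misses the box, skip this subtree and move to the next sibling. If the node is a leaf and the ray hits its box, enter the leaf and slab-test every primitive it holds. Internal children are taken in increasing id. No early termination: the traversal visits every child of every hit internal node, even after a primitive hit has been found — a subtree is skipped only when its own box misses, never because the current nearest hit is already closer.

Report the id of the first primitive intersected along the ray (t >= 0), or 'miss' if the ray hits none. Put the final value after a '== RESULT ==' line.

Traverse from the root:
N0 x:[125/3,52] y:[43,87] z:[36,145/3] -> hit [43,145/3], descend [2, 3]
  N2 x:[128/3,52] y:[43,54] z:[37,44] -> hit [43,44], descend [5, 6]
    N5 x:[149/3,52] y:[49,54] z:[37,128/3] -> miss, prune
    N6 x:[128/3,133/3] y:[43,54] z:[118/3,44] -> hit [43,44] leaf, test {P5@t=130/3, P8(miss)}
  N3 x:[125/3,155/3] y:[54,87] z:[36,145/3] -> miss, prune

Summary -> nodes [0, 2, 5, 6, 3]; box-tests=5; leaf-entries=1; first=P5

== RESULT ==
5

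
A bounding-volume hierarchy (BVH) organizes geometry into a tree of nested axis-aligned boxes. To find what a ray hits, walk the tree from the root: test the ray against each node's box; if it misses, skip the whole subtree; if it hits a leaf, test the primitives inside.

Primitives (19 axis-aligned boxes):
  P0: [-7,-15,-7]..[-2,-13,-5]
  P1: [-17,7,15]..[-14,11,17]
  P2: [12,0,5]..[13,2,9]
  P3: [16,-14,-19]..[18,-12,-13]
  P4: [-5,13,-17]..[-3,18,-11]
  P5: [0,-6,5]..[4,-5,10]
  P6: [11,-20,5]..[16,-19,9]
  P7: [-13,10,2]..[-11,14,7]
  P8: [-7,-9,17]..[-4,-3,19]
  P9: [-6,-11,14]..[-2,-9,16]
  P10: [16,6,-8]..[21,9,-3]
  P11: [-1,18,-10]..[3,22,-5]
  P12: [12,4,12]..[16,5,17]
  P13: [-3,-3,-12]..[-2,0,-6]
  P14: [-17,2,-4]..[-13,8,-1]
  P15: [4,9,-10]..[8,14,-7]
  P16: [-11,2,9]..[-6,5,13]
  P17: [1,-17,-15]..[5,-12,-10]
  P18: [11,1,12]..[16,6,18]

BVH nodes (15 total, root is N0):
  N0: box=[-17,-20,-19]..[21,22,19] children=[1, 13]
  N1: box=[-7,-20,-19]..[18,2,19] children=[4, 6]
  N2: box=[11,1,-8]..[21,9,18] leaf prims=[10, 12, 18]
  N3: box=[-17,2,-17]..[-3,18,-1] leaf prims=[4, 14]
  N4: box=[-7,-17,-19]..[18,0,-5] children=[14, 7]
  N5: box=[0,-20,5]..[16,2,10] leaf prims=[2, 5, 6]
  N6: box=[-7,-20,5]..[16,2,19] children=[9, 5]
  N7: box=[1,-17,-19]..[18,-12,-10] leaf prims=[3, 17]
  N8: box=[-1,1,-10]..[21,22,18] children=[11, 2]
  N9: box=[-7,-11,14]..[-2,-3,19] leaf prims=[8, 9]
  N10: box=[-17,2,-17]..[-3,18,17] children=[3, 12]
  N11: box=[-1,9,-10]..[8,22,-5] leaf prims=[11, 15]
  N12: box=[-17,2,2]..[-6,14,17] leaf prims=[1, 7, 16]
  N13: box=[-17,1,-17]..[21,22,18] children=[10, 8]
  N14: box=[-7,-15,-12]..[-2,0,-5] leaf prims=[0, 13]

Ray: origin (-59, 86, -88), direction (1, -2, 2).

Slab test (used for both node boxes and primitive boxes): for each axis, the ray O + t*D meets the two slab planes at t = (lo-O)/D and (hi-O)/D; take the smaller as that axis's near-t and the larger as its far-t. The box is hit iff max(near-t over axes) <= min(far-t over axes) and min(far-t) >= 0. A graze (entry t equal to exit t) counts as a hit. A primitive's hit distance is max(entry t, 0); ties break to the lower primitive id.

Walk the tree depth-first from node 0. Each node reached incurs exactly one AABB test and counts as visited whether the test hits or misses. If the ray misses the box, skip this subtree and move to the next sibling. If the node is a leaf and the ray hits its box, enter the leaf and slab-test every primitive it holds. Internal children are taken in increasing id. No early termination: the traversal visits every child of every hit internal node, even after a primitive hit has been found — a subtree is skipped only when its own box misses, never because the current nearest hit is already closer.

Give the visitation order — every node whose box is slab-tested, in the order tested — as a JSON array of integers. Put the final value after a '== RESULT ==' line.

Traverse from the root:
N0 x:[42,80] y:[32,53] z:[69/2,107/2] -> hit [42,53], descend [1, 13]
  N1 x:[52,77] y:[42,53] z:[69/2,107/2] -> hit [52,53], descend [4, 6]
    N4 x:[52,77] y:[43,103/2] z:[69/2,83/2] -> miss, prune
    N6 x:[52,75] y:[42,53] z:[93/2,107/2] -> hit [52,53], descend [5, 9]
      N5 x:[59,75] y:[42,53] z:[93/2,49] -> miss, prune
      N9 x:[52,57] y:[89/2,97/2] z:[51,107/2] -> miss, prune
  N13 x:[42,80] y:[32,85/2] z:[71/2,53] -> hit [42,85/2], descend [8, 10]
    N8 x:[58,80] y:[32,85/2] z:[39,53] -> miss, prune
    N10 x:[42,56] y:[34,42] z:[71/2,105/2] -> hit [42,42], descend [3, 12]
      N3 x:[42,56] y:[34,42] z:[71/2,87/2] -> hit [42,42] leaf, test {P4(miss), P14@t=42}
      N12 x:[42,53] y:[36,42] z:[45,105/2] -> miss, prune

11 AABB tests over nodes [0, 1, 4, 6, 5, 9, 13, 8, 10, 3, 12]; 1 leaf entered; closest P14.

== RESULT ==
[0, 1, 4, 6, 5, 9, 13, 8, 10, 3, 12]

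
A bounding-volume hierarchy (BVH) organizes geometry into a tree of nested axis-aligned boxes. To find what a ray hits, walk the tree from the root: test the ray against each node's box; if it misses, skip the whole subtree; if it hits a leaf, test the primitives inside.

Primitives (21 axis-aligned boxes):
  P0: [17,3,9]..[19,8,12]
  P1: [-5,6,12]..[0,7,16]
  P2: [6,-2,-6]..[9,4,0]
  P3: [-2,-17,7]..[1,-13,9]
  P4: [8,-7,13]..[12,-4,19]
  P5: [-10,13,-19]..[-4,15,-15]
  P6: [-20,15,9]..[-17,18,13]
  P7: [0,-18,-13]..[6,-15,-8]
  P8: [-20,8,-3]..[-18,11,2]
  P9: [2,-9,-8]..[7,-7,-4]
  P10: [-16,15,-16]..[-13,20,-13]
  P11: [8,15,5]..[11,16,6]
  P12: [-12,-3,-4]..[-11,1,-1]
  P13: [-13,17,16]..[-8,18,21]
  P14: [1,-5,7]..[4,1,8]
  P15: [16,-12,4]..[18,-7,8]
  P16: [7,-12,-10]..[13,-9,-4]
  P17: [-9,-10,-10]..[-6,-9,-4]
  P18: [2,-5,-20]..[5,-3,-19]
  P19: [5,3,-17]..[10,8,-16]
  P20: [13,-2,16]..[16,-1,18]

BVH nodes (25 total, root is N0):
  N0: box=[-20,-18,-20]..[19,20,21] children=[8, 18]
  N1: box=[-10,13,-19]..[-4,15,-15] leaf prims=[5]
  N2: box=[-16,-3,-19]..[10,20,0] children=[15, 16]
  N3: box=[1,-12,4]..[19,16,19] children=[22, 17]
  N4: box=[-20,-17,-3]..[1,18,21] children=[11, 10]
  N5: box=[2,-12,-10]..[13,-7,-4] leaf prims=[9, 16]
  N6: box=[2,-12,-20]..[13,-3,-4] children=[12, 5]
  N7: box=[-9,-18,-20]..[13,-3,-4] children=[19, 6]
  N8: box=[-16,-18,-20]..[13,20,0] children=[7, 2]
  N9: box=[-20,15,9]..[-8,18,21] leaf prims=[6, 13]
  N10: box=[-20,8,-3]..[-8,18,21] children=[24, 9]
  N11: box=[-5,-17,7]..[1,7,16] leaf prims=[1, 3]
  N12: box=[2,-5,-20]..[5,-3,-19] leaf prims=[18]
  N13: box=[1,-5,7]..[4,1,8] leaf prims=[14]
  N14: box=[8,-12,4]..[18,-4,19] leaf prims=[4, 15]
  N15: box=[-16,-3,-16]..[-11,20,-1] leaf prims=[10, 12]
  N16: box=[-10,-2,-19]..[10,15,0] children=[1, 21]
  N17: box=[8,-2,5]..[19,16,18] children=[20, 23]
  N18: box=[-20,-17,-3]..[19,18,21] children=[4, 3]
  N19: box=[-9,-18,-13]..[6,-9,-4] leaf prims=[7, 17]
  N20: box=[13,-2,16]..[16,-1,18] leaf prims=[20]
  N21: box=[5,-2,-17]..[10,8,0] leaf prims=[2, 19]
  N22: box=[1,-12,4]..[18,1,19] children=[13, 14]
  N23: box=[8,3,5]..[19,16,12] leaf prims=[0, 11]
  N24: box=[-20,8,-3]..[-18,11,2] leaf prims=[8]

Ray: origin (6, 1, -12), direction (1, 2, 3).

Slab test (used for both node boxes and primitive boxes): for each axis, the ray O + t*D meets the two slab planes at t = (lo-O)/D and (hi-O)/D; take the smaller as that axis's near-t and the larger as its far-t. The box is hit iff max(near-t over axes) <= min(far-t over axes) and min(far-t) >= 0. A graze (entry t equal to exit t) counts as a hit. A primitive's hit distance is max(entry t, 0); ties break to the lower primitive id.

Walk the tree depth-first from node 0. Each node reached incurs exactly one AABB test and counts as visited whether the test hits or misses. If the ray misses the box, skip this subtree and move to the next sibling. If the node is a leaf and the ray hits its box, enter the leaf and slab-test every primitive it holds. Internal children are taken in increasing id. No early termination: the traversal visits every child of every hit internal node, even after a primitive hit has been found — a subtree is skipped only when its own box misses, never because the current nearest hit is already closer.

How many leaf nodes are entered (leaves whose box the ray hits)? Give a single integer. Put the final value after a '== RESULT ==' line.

Trace the traversal:
N0 x:[-26,13] y:[-19/2,19/2] z:[-8/3,11] -> hit [-8/3,19/2], descend [8, 18]
  N8 x:[-22,7] y:[-19/2,19/2] z:[-8/3,4] -> hit [-8/3,4], descend [2, 7]
    N2 x:[-22,4] y:[-2,19/2] z:[-7/3,4] -> hit [-2,4], descend [15, 16]
      N15 x:[-22,-17] y:[-2,19/2] z:[-4/3,11/3] -> miss, prune
      N16 x:[-16,4] y:[-3/2,7] z:[-7/3,4] -> hit [-3/2,4], descend [1, 21]
        N1 x:[-16,-10] y:[6,7] z:[-7/3,-1] -> miss, prune
        N21 x:[-1,4] y:[-3/2,7/2] z:[-5/3,4] -> hit [-1,7/2] leaf, test {P2(miss), P19(miss)}
    N7 x:[-15,7] y:[-19/2,-2] z:[-8/3,8/3] -> miss, prune
  N18 x:[-26,13] y:[-9,17/2] z:[3,11] -> hit [3,17/2], descend [3, 4]
    N3 x:[-5,13] y:[-13/2,15/2] z:[16/3,31/3] -> hit [16/3,15/2], descend [17, 22]
      N17 x:[2,13] y:[-3/2,15/2] z:[17/3,10] -> hit [17/3,15/2], descend [20, 23]
        N20 x:[7,10] y:[-3/2,-1] z:[28/3,10] -> miss, prune
        N23 x:[2,13] y:[1,15/2] z:[17/3,8] -> hit [17/3,15/2] leaf, test {P0(miss), P11(miss)}
      N22 x:[-5,12] y:[-13/2,0] z:[16/3,31/3] -> miss, prune
    N4 x:[-26,-5] y:[-9,17/2] z:[3,11] -> miss, prune

order=[0, 8, 2, 15, 16, 1, 21, 7, 18, 3, 17, 20, 23, 22, 4]  |boxes|=15  |leaves|=2  hit=miss

== RESULT ==
2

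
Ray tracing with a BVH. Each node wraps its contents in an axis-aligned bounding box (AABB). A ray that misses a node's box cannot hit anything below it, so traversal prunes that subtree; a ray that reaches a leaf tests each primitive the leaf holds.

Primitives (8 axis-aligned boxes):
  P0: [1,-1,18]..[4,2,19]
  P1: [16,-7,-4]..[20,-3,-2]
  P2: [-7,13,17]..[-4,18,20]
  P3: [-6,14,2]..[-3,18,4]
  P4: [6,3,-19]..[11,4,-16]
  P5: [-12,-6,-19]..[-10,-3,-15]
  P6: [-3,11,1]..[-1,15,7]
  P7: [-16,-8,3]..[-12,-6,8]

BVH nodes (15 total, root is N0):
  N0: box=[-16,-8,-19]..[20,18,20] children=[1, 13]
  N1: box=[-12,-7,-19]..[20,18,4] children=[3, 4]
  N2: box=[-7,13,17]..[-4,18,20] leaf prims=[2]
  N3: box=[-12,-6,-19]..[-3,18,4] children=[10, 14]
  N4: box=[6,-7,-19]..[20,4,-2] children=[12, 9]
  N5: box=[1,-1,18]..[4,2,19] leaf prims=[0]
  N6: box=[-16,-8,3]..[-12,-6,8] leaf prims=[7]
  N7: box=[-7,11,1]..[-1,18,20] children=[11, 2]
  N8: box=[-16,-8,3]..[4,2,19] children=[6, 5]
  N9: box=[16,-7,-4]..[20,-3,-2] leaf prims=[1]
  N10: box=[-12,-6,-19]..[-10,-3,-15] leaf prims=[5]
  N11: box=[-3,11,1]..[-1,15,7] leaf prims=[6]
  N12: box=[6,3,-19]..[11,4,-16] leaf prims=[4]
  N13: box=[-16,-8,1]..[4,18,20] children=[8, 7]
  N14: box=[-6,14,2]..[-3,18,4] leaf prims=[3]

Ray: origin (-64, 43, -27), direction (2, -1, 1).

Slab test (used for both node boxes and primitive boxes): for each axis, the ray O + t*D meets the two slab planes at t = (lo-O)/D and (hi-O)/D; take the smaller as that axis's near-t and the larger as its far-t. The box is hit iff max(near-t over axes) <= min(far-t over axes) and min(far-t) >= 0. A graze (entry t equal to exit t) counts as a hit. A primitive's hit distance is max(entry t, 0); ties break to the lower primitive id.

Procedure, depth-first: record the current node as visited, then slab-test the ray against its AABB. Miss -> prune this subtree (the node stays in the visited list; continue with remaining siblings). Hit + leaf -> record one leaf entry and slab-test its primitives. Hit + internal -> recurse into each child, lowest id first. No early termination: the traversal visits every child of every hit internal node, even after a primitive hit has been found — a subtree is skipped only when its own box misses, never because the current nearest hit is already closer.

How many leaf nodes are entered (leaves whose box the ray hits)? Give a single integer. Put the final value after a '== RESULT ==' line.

Trace the traversal:
N0 x:[24,42] y:[25,51] z:[8,47] -> hit [25,42], descend [1, 13]
  N1 x:[26,42] y:[25,50] z:[8,31] -> hit [26,31], descend [3, 4]
    N3 x:[26,61/2] y:[25,49] z:[8,31] -> hit [26,61/2], descend [10, 14]
      N10 x:[26,27] y:[46,49] z:[8,12] -> miss, prune
      N14 x:[29,61/2] y:[25,29] z:[29,31] -> hit [29,29] leaf, test {P3@t=29}
    N4 x:[35,42] y:[39,50] z:[8,25] -> miss, prune
  N13 x:[24,34] y:[25,51] z:[28,47] -> hit [28,34], descend [7, 8]
    N7 x:[57/2,63/2] y:[25,32] z:[28,47] -> hit [57/2,63/2], descend [2, 11]
      N2 x:[57/2,30] y:[25,30] z:[44,47] -> miss, prune
      N11 x:[61/2,63/2] y:[28,32] z:[28,34] -> hit [61/2,63/2] leaf, test {P6@t=61/2}
    N8 x:[24,34] y:[41,51] z:[30,46] -> miss, prune

Summary -> nodes [0, 1, 3, 10, 14, 4, 13, 7, 2, 11, 8]; box-tests=11; leaf-entries=2; first=P3

== RESULT ==
2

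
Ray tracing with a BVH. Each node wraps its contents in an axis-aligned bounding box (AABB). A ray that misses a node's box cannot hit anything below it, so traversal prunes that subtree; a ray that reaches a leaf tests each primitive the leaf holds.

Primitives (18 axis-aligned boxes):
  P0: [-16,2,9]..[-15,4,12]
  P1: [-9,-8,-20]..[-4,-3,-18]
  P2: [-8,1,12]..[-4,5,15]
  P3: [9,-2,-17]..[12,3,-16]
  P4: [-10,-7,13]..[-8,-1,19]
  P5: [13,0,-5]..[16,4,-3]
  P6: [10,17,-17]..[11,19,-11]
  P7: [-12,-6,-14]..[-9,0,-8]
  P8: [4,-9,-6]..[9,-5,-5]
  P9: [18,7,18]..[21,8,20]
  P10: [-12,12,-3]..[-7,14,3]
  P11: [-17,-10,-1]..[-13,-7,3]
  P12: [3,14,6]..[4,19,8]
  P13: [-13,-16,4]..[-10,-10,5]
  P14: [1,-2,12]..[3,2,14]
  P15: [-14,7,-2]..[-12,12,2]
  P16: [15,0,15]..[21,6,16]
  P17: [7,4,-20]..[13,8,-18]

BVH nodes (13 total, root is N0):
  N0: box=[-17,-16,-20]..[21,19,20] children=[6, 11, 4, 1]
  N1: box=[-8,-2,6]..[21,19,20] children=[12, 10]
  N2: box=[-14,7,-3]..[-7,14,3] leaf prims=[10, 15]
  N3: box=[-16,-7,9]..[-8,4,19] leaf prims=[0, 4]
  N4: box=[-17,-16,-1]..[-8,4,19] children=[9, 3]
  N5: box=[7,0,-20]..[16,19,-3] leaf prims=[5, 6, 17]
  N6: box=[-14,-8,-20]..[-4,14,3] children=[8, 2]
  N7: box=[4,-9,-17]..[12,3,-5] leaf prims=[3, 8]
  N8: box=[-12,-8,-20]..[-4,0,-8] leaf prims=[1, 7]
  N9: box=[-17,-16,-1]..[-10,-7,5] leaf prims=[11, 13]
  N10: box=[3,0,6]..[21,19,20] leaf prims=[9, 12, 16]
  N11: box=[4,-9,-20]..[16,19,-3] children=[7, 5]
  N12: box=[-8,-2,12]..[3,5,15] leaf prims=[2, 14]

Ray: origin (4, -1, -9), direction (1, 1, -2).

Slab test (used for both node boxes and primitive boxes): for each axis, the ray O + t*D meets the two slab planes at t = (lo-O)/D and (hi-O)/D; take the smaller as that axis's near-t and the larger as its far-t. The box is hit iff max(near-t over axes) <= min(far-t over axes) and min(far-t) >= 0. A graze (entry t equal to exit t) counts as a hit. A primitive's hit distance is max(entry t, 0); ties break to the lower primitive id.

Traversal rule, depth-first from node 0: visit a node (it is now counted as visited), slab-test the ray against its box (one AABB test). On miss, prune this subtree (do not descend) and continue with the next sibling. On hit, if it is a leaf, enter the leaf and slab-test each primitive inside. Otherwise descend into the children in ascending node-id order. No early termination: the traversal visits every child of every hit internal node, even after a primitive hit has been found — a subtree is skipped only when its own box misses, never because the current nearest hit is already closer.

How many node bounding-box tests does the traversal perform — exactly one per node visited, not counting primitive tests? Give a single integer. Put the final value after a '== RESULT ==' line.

Trace the traversal:
N0 x:[-21,17] y:[-15,20] z:[-29/2,11/2] -> hit [-29/2,11/2], descend [1, 4, 6, 11]
  N1 x:[-12,17] y:[-1,20] z:[-29/2,-15/2] -> miss, prune
  N4 x:[-21,-12] y:[-15,5] z:[-14,-4] -> miss, prune
  N6 x:[-18,-8] y:[-7,15] z:[-6,11/2] -> miss, prune
  N11 x:[0,12] y:[-8,20] z:[-3,11/2] -> hit [0,11/2], descend [5, 7]
    N5 x:[3,12] y:[1,20] z:[-3,11/2] -> hit [3,11/2] leaf, test {P5(miss), P6(miss), P17@t=5}
    N7 x:[0,8] y:[-8,4] z:[-2,4] -> hit [0,4] leaf, test {P3(miss), P8(miss)}

7 AABB tests over nodes [0, 1, 4, 6, 11, 5, 7]; 2 leaves entered; closest P17.

== RESULT ==
7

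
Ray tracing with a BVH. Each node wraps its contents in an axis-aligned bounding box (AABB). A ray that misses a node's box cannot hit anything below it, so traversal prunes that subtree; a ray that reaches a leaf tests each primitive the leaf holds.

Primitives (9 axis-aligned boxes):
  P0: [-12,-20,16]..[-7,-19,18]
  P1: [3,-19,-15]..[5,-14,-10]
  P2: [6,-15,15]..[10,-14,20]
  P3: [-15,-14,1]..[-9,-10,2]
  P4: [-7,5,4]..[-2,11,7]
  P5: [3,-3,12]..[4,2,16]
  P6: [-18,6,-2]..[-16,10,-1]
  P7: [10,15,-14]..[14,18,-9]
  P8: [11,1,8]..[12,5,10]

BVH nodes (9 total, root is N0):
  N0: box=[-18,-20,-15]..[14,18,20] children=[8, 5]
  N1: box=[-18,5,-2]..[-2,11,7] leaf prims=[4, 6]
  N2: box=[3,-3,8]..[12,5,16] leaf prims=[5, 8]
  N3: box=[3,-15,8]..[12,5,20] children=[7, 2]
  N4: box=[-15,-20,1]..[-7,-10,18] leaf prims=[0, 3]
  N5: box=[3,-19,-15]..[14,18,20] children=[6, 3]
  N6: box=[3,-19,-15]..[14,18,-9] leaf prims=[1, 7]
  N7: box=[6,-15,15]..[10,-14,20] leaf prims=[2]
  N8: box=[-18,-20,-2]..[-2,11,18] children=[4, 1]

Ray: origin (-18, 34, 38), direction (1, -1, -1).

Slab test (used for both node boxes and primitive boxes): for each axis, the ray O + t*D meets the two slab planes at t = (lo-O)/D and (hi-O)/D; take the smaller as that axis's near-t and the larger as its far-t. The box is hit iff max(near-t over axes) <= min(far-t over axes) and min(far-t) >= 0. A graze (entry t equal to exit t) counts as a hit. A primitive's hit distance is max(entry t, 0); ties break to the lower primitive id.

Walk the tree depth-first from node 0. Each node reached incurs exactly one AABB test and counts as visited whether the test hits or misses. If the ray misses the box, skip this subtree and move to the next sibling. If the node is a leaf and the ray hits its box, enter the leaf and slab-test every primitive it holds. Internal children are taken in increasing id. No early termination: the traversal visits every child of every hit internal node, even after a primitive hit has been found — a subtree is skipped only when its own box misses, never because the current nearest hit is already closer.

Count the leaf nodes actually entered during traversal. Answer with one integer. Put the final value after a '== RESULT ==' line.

Traverse from the root:
N0 x:[0,32] y:[16,54] z:[18,53] -> hit [18,32], descend [5, 8]
  N5 x:[21,32] y:[16,53] z:[18,53] -> hit [21,32], descend [3, 6]
    N3 x:[21,30] y:[29,49] z:[18,30] -> hit [29,30], descend [2, 7]
      N2 x:[21,30] y:[29,37] z:[22,30] -> hit [29,30] leaf, test {P5(miss), P8@t=29}
      N7 x:[24,28] y:[48,49] z:[18,23] -> miss, prune
    N6 x:[21,32] y:[16,53] z:[47,53] -> miss, prune
  N8 x:[0,16] y:[23,54] z:[20,40] -> miss, prune

Summary -> nodes [0, 5, 3, 2, 7, 6, 8]; box-tests=7; leaf-entries=1; first=P8

== RESULT ==
1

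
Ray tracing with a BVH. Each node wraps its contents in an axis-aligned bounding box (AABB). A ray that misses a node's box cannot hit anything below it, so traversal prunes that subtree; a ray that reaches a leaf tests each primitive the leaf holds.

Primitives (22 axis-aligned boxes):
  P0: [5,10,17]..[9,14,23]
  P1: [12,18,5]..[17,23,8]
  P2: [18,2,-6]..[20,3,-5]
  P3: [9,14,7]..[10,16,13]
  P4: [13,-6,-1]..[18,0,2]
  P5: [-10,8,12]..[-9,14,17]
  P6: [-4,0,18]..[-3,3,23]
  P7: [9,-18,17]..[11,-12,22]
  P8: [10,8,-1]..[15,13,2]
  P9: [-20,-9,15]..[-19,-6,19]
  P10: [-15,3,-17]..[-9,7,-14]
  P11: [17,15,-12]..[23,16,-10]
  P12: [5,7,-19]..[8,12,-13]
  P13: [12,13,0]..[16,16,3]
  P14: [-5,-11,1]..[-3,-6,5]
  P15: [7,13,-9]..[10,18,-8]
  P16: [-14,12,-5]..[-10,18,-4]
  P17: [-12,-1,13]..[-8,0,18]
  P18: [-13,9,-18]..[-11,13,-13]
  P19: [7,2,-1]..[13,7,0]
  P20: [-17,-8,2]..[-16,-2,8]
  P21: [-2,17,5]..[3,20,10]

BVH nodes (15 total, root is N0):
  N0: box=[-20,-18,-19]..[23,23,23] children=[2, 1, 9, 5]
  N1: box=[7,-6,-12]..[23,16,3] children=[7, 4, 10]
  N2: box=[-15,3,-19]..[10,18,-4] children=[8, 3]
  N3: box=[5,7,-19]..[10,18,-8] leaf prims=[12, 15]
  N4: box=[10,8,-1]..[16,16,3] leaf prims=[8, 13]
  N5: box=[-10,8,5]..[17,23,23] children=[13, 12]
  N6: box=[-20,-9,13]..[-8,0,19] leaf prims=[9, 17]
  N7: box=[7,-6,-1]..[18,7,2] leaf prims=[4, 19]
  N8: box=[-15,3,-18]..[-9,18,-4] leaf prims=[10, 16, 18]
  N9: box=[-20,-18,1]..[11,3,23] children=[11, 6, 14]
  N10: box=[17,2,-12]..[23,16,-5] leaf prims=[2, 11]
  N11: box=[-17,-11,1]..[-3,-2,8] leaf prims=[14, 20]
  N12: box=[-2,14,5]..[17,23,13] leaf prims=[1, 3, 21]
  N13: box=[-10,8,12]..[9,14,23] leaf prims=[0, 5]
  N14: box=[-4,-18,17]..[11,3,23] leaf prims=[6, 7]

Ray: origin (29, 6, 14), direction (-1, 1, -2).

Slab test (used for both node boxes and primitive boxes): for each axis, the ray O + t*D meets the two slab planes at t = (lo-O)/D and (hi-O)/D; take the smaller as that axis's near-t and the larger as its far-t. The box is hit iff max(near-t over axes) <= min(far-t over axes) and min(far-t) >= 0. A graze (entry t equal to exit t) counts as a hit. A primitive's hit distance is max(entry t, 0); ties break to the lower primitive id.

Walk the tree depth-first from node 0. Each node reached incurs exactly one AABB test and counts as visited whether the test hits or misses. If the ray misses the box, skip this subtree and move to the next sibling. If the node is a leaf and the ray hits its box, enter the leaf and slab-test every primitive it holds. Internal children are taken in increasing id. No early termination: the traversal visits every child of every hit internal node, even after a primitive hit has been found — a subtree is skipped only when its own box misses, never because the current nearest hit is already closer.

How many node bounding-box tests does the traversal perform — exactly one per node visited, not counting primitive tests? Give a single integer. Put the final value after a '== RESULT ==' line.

Walk:
N0 x:[6,49] y:[-24,17] z:[-9/2,33/2] -> hit [6,33/2], descend [1, 2, 5, 9]
  N1 x:[6,22] y:[-12,10] z:[11/2,13] -> hit [6,10], descend [4, 7, 10]
    N4 x:[13,19] y:[2,10] z:[11/2,15/2] -> miss, prune
    N7 x:[11,22] y:[-12,1] z:[6,15/2] -> miss, prune
    N10 x:[6,12] y:[-4,10] z:[19/2,13] -> hit [19/2,10] leaf, test {P2(miss), P11(miss)}
  N2 x:[19,44] y:[-3,12] z:[9,33/2] -> miss, prune
  N5 x:[12,39] y:[2,17] z:[-9/2,9/2] -> miss, prune
  N9 x:[18,49] y:[-24,-3] z:[-9/2,13/2] -> miss, prune

Summary -> nodes [0, 1, 4, 7, 10, 2, 5, 9]; box-tests=8; leaf-entries=1; first=miss

== RESULT ==
8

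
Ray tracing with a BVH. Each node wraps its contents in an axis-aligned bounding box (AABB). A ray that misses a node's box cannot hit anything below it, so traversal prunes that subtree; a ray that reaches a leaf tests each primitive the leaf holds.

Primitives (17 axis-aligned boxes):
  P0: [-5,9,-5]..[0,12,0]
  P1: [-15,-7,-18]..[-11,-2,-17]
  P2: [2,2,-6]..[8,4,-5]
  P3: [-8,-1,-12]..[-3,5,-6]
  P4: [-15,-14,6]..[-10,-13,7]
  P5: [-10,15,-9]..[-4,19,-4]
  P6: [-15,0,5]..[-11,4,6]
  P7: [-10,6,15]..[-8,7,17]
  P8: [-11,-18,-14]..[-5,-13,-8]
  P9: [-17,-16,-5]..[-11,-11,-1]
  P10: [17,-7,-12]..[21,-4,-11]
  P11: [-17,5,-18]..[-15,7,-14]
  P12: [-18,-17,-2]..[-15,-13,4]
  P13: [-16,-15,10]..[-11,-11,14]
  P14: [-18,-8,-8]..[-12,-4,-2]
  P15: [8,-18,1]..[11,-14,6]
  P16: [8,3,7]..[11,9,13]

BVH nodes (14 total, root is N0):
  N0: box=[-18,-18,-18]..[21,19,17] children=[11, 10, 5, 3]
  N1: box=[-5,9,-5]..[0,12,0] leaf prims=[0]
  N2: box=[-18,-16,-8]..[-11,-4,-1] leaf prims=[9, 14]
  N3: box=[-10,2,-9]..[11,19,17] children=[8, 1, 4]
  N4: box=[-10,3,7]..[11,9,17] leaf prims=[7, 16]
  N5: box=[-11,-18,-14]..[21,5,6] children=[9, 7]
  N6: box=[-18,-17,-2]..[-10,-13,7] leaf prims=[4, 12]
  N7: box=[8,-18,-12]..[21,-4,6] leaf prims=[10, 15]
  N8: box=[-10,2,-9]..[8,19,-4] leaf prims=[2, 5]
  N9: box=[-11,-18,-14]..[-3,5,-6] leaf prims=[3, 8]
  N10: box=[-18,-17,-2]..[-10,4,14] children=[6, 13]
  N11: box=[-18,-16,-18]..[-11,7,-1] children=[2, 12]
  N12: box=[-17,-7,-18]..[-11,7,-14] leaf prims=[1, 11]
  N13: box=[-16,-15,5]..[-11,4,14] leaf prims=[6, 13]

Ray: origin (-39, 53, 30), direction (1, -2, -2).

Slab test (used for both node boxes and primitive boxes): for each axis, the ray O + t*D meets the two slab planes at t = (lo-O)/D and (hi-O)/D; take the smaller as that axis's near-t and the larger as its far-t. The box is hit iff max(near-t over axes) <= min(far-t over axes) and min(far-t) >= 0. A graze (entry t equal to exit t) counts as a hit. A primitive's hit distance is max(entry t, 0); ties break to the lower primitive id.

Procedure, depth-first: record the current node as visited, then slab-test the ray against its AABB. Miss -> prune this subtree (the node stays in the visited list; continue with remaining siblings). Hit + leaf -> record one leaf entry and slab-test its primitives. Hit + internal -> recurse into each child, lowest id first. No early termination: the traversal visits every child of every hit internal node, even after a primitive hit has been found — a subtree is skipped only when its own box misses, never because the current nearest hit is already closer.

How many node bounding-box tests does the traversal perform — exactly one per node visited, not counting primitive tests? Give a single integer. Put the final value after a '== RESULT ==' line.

Walk:
N0 x:[21,60] y:[17,71/2] z:[13/2,24] -> hit [21,24], descend [3, 5, 10, 11]
  N3 x:[29,50] y:[17,51/2] z:[13/2,39/2] -> miss, prune
  N5 x:[28,60] y:[24,71/2] z:[12,22] -> miss, prune
  N10 x:[21,29] y:[49/2,35] z:[8,16] -> miss, prune
  N11 x:[21,28] y:[23,69/2] z:[31/2,24] -> hit [23,24], descend [2, 12]
    N2 x:[21,28] y:[57/2,69/2] z:[31/2,19] -> miss, prune
    N12 x:[22,28] y:[23,30] z:[22,24] -> hit [23,24] leaf, test {P1(miss), P11@t=23}

Visited [0, 3, 5, 10, 11, 2, 12]. Tests: 7 box, 1 leaf. Nearest: P11.

== RESULT ==
7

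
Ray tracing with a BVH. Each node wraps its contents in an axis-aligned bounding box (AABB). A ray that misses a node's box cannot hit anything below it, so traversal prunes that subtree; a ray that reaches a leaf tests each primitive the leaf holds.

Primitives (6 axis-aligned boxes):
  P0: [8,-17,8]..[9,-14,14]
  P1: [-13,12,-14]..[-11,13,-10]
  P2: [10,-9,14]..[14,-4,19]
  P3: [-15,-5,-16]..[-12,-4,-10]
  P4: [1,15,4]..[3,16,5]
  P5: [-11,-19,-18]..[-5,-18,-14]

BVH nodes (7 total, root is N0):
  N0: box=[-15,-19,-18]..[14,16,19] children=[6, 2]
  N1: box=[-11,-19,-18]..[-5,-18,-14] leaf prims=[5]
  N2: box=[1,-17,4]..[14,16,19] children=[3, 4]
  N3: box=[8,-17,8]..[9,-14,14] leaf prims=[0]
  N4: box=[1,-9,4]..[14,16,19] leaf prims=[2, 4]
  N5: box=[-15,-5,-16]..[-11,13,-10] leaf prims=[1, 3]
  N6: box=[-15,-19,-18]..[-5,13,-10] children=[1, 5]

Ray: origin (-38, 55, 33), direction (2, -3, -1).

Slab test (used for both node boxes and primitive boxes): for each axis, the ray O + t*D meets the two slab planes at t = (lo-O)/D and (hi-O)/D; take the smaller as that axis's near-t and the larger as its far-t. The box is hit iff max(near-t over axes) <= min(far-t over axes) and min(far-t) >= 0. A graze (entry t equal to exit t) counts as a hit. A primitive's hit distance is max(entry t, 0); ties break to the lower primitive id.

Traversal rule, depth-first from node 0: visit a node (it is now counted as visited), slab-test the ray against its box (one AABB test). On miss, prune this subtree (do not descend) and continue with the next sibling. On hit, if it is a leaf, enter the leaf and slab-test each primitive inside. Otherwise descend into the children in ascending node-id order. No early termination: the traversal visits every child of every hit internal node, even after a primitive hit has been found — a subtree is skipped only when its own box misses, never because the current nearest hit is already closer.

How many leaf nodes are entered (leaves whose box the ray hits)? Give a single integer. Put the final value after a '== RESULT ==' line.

Traverse from the root:
N0 x:[23/2,26] y:[13,74/3] z:[14,51] -> hit [14,74/3], descend [2, 6]
  N2 x:[39/2,26] y:[13,24] z:[14,29] -> hit [39/2,24], descend [3, 4]
    N3 x:[23,47/2] y:[23,24] z:[19,25] -> hit [23,47/2] leaf, test {P0@t=23}
    N4 x:[39/2,26] y:[13,64/3] z:[14,29] -> hit [39/2,64/3] leaf, test {P2(miss), P4(miss)}
  N6 x:[23/2,33/2] y:[14,74/3] z:[43,51] -> miss, prune

Summary -> nodes [0, 2, 3, 4, 6]; box-tests=5; leaf-entries=2; first=P0

== RESULT ==
2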